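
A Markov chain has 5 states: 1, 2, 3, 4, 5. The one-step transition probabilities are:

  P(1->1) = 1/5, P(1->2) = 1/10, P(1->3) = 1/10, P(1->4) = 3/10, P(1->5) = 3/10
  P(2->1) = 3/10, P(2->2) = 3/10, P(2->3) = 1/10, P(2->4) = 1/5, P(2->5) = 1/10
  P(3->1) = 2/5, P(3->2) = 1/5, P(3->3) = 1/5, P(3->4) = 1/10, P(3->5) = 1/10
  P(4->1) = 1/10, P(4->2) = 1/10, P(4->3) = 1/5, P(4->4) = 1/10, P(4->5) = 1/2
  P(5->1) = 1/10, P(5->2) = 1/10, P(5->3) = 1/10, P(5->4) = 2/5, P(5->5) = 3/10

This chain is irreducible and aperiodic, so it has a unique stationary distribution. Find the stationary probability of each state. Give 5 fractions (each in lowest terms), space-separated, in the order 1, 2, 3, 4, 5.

The stationary distribution satisfies pi = pi * P, i.e.:
  pi_1 = 1/5*pi_1 + 3/10*pi_2 + 2/5*pi_3 + 1/10*pi_4 + 1/10*pi_5
  pi_2 = 1/10*pi_1 + 3/10*pi_2 + 1/5*pi_3 + 1/10*pi_4 + 1/10*pi_5
  pi_3 = 1/10*pi_1 + 1/10*pi_2 + 1/5*pi_3 + 1/5*pi_4 + 1/10*pi_5
  pi_4 = 3/10*pi_1 + 1/5*pi_2 + 1/10*pi_3 + 1/10*pi_4 + 2/5*pi_5
  pi_5 = 3/10*pi_1 + 1/10*pi_2 + 1/10*pi_3 + 1/2*pi_4 + 3/10*pi_5
with normalization: pi_1 + pi_2 + pi_3 + pi_4 + pi_5 = 1.

Using the first 4 balance equations plus normalization, the linear system A*pi = b is:
  [-4/5, 3/10, 2/5, 1/10, 1/10] . pi = 0
  [1/10, -7/10, 1/5, 1/10, 1/10] . pi = 0
  [1/10, 1/10, -4/5, 1/5, 1/10] . pi = 0
  [3/10, 1/5, 1/10, -9/10, 2/5] . pi = 0
  [1, 1, 1, 1, 1] . pi = 1

Solving yields:
  pi_1 = 63/334
  pi_2 = 95/668
  pi_3 = 23/167
  pi_4 = 40/167
  pi_5 = 195/668

Verification (pi * P):
  63/334*1/5 + 95/668*3/10 + 23/167*2/5 + 40/167*1/10 + 195/668*1/10 = 63/334 = pi_1  (ok)
  63/334*1/10 + 95/668*3/10 + 23/167*1/5 + 40/167*1/10 + 195/668*1/10 = 95/668 = pi_2  (ok)
  63/334*1/10 + 95/668*1/10 + 23/167*1/5 + 40/167*1/5 + 195/668*1/10 = 23/167 = pi_3  (ok)
  63/334*3/10 + 95/668*1/5 + 23/167*1/10 + 40/167*1/10 + 195/668*2/5 = 40/167 = pi_4  (ok)
  63/334*3/10 + 95/668*1/10 + 23/167*1/10 + 40/167*1/2 + 195/668*3/10 = 195/668 = pi_5  (ok)

Answer: 63/334 95/668 23/167 40/167 195/668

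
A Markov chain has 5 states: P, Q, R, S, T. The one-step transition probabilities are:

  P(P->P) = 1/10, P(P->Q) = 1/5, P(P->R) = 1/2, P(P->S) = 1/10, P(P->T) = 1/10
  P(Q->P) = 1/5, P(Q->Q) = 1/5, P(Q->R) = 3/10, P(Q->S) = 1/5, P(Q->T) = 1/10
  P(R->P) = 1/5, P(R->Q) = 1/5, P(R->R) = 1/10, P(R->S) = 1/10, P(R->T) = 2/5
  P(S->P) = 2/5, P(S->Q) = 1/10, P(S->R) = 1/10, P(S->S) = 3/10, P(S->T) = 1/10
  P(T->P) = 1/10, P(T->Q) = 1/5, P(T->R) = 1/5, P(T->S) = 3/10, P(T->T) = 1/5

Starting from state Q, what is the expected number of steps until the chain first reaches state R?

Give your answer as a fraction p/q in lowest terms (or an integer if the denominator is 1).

Answer: 4545/1312

Derivation:
Let h_i = expected steps to first reach R from state i.
Boundary: h_R = 0.
First-step equations for the other states:
  h_P = 1 + 1/10*h_P + 1/5*h_Q + 1/2*h_R + 1/10*h_S + 1/10*h_T
  h_Q = 1 + 1/5*h_P + 1/5*h_Q + 3/10*h_R + 1/5*h_S + 1/10*h_T
  h_S = 1 + 2/5*h_P + 1/10*h_Q + 1/10*h_R + 3/10*h_S + 1/10*h_T
  h_T = 1 + 1/10*h_P + 1/5*h_Q + 1/5*h_R + 3/10*h_S + 1/5*h_T

Substituting h_R = 0 and rearranging gives the linear system (I - Q) h = 1:
  [9/10, -1/5, -1/10, -1/10] . (h_P, h_Q, h_S, h_T) = 1
  [-1/5, 4/5, -1/5, -1/10] . (h_P, h_Q, h_S, h_T) = 1
  [-2/5, -1/10, 7/10, -1/10] . (h_P, h_Q, h_S, h_T) = 1
  [-1/10, -1/5, -3/10, 4/5] . (h_P, h_Q, h_S, h_T) = 1

Solving yields:
  h_P = 3645/1312
  h_Q = 4545/1312
  h_S = 5355/1312
  h_T = 655/164

Starting state is Q, so the expected hitting time is h_Q = 4545/1312.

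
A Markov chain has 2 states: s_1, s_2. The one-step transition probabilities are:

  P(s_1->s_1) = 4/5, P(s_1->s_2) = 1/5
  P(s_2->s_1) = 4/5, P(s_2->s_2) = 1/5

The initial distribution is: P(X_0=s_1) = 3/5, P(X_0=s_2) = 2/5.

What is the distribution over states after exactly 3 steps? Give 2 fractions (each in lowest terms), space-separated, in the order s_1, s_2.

Propagating the distribution step by step (d_{t+1} = d_t * P):
d_0 = (s_1=3/5, s_2=2/5)
  d_1[s_1] = 3/5*4/5 + 2/5*4/5 = 4/5
  d_1[s_2] = 3/5*1/5 + 2/5*1/5 = 1/5
d_1 = (s_1=4/5, s_2=1/5)
  d_2[s_1] = 4/5*4/5 + 1/5*4/5 = 4/5
  d_2[s_2] = 4/5*1/5 + 1/5*1/5 = 1/5
d_2 = (s_1=4/5, s_2=1/5)
  d_3[s_1] = 4/5*4/5 + 1/5*4/5 = 4/5
  d_3[s_2] = 4/5*1/5 + 1/5*1/5 = 1/5
d_3 = (s_1=4/5, s_2=1/5)

Answer: 4/5 1/5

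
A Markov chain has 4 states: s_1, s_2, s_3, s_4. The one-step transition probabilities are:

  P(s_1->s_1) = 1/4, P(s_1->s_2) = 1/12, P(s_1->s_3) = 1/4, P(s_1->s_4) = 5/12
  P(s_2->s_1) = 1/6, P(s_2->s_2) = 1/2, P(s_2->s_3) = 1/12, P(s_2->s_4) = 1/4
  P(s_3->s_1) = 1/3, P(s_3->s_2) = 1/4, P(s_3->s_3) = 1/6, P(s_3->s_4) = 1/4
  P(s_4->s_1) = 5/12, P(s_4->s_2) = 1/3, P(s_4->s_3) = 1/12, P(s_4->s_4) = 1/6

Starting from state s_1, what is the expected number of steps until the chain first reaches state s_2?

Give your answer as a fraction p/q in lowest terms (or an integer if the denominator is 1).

Answer: 382/73

Derivation:
Let h_i = expected steps to first reach s_2 from state i.
Boundary: h_s_2 = 0.
First-step equations for the other states:
  h_s_1 = 1 + 1/4*h_s_1 + 1/12*h_s_2 + 1/4*h_s_3 + 5/12*h_s_4
  h_s_3 = 1 + 1/3*h_s_1 + 1/4*h_s_2 + 1/6*h_s_3 + 1/4*h_s_4
  h_s_4 = 1 + 5/12*h_s_1 + 1/3*h_s_2 + 1/12*h_s_3 + 1/6*h_s_4

Substituting h_s_2 = 0 and rearranging gives the linear system (I - Q) h = 1:
  [3/4, -1/4, -5/12] . (h_s_1, h_s_3, h_s_4) = 1
  [-1/3, 5/6, -1/4] . (h_s_1, h_s_3, h_s_4) = 1
  [-5/12, -1/12, 5/6] . (h_s_1, h_s_3, h_s_4) = 1

Solving yields:
  h_s_1 = 382/73
  h_s_3 = 334/73
  h_s_4 = 312/73

Starting state is s_1, so the expected hitting time is h_s_1 = 382/73.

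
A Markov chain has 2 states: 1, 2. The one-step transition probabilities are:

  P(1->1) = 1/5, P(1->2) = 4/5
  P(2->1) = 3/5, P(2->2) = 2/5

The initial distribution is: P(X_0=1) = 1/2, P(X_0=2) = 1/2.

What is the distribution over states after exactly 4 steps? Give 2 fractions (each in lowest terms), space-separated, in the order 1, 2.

Propagating the distribution step by step (d_{t+1} = d_t * P):
d_0 = (1=1/2, 2=1/2)
  d_1[1] = 1/2*1/5 + 1/2*3/5 = 2/5
  d_1[2] = 1/2*4/5 + 1/2*2/5 = 3/5
d_1 = (1=2/5, 2=3/5)
  d_2[1] = 2/5*1/5 + 3/5*3/5 = 11/25
  d_2[2] = 2/5*4/5 + 3/5*2/5 = 14/25
d_2 = (1=11/25, 2=14/25)
  d_3[1] = 11/25*1/5 + 14/25*3/5 = 53/125
  d_3[2] = 11/25*4/5 + 14/25*2/5 = 72/125
d_3 = (1=53/125, 2=72/125)
  d_4[1] = 53/125*1/5 + 72/125*3/5 = 269/625
  d_4[2] = 53/125*4/5 + 72/125*2/5 = 356/625
d_4 = (1=269/625, 2=356/625)

Answer: 269/625 356/625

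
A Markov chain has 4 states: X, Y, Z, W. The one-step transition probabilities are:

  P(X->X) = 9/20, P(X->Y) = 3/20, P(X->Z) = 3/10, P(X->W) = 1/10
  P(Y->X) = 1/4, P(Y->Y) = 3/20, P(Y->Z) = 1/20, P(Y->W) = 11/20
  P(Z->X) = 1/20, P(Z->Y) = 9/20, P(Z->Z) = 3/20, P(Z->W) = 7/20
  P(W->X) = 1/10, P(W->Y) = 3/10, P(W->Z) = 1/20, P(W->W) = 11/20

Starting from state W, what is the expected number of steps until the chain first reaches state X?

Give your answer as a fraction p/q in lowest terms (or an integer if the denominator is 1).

Let h_i = expected steps to first reach X from state i.
Boundary: h_X = 0.
First-step equations for the other states:
  h_Y = 1 + 1/4*h_X + 3/20*h_Y + 1/20*h_Z + 11/20*h_W
  h_Z = 1 + 1/20*h_X + 9/20*h_Y + 3/20*h_Z + 7/20*h_W
  h_W = 1 + 1/10*h_X + 3/10*h_Y + 1/20*h_Z + 11/20*h_W

Substituting h_X = 0 and rearranging gives the linear system (I - Q) h = 1:
  [17/20, -1/20, -11/20] . (h_Y, h_Z, h_W) = 1
  [-9/20, 17/20, -7/20] . (h_Y, h_Z, h_W) = 1
  [-3/10, -1/20, 9/20] . (h_Y, h_Z, h_W) = 1

Solving yields:
  h_Y = 3600/569
  h_Z = 4280/569
  h_W = 4140/569

Starting state is W, so the expected hitting time is h_W = 4140/569.

Answer: 4140/569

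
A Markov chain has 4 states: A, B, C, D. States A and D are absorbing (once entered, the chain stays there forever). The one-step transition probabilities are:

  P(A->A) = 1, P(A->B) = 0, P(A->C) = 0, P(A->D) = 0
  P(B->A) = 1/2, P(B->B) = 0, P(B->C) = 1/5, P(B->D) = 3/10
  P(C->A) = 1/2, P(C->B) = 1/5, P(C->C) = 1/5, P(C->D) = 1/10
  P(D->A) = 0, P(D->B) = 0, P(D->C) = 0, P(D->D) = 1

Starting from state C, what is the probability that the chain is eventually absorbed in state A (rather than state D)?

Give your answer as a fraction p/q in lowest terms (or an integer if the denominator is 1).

Answer: 15/19

Derivation:
Let a_i = P(absorbed in A | start in state i).
Boundary conditions: a_A = 1, a_D = 0.
For each transient state i, a_i = sum_j P(i->j) * a_j:
  a_B = 1/2*a_A + 0*a_B + 1/5*a_C + 3/10*a_D
  a_C = 1/2*a_A + 1/5*a_B + 1/5*a_C + 1/10*a_D

Substituting a_A = 1 and a_D = 0, rearrange to (I - Q) a = r where r[i] = P(i -> A):
  [1, -1/5] . (a_B, a_C) = 1/2
  [-1/5, 4/5] . (a_B, a_C) = 1/2

Solving yields:
  a_B = 25/38
  a_C = 15/19

Starting state is C, so the absorption probability is a_C = 15/19.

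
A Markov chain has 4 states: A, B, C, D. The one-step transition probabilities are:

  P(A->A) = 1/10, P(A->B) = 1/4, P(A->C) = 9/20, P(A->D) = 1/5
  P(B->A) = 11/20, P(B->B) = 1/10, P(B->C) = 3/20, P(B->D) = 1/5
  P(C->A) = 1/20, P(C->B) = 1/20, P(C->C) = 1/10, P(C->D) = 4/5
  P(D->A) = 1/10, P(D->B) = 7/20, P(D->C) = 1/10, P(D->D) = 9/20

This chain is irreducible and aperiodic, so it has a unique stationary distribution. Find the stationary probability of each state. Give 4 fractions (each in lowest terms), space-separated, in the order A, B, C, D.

The stationary distribution satisfies pi = pi * P, i.e.:
  pi_A = 1/10*pi_A + 11/20*pi_B + 1/20*pi_C + 1/10*pi_D
  pi_B = 1/4*pi_A + 1/10*pi_B + 1/20*pi_C + 7/20*pi_D
  pi_C = 9/20*pi_A + 3/20*pi_B + 1/10*pi_C + 1/10*pi_D
  pi_D = 1/5*pi_A + 1/5*pi_B + 4/5*pi_C + 9/20*pi_D
with normalization: pi_A + pi_B + pi_C + pi_D = 1.

Using the first 3 balance equations plus normalization, the linear system A*pi = b is:
  [-9/10, 11/20, 1/20, 1/10] . pi = 0
  [1/4, -9/10, 1/20, 7/20] . pi = 0
  [9/20, 3/20, -9/10, 1/10] . pi = 0
  [1, 1, 1, 1] . pi = 1

Solving yields:
  pi_A = 2107/11031
  pi_B = 2449/11031
  pi_C = 1963/11031
  pi_D = 1504/3677

Verification (pi * P):
  2107/11031*1/10 + 2449/11031*11/20 + 1963/11031*1/20 + 1504/3677*1/10 = 2107/11031 = pi_A  (ok)
  2107/11031*1/4 + 2449/11031*1/10 + 1963/11031*1/20 + 1504/3677*7/20 = 2449/11031 = pi_B  (ok)
  2107/11031*9/20 + 2449/11031*3/20 + 1963/11031*1/10 + 1504/3677*1/10 = 1963/11031 = pi_C  (ok)
  2107/11031*1/5 + 2449/11031*1/5 + 1963/11031*4/5 + 1504/3677*9/20 = 1504/3677 = pi_D  (ok)

Answer: 2107/11031 2449/11031 1963/11031 1504/3677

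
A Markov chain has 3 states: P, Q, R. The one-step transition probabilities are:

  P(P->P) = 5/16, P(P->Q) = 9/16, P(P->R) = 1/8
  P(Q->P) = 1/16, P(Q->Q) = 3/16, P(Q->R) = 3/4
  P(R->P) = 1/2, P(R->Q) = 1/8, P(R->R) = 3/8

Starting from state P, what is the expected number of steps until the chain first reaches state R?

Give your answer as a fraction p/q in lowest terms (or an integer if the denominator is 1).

Let h_i = expected steps to first reach R from state i.
Boundary: h_R = 0.
First-step equations for the other states:
  h_P = 1 + 5/16*h_P + 9/16*h_Q + 1/8*h_R
  h_Q = 1 + 1/16*h_P + 3/16*h_Q + 3/4*h_R

Substituting h_R = 0 and rearranging gives the linear system (I - Q) h = 1:
  [11/16, -9/16] . (h_P, h_Q) = 1
  [-1/16, 13/16] . (h_P, h_Q) = 1

Solving yields:
  h_P = 176/67
  h_Q = 96/67

Starting state is P, so the expected hitting time is h_P = 176/67.

Answer: 176/67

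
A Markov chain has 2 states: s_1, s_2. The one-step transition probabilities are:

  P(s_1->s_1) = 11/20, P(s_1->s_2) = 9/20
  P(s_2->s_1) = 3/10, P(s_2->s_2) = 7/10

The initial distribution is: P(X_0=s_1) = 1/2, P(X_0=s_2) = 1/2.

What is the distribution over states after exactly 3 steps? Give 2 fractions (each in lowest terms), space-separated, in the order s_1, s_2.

Answer: 257/640 383/640

Derivation:
Propagating the distribution step by step (d_{t+1} = d_t * P):
d_0 = (s_1=1/2, s_2=1/2)
  d_1[s_1] = 1/2*11/20 + 1/2*3/10 = 17/40
  d_1[s_2] = 1/2*9/20 + 1/2*7/10 = 23/40
d_1 = (s_1=17/40, s_2=23/40)
  d_2[s_1] = 17/40*11/20 + 23/40*3/10 = 13/32
  d_2[s_2] = 17/40*9/20 + 23/40*7/10 = 19/32
d_2 = (s_1=13/32, s_2=19/32)
  d_3[s_1] = 13/32*11/20 + 19/32*3/10 = 257/640
  d_3[s_2] = 13/32*9/20 + 19/32*7/10 = 383/640
d_3 = (s_1=257/640, s_2=383/640)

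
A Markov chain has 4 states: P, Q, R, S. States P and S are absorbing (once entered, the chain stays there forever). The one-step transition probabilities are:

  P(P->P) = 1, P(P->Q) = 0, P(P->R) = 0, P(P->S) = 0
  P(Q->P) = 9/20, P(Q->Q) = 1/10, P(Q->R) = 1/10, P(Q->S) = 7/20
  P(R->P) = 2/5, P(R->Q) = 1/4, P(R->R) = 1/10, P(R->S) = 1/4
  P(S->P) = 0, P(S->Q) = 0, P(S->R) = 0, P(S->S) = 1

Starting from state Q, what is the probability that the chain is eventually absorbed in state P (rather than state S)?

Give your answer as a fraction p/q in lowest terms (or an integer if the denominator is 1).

Let a_i = P(absorbed in P | start in state i).
Boundary conditions: a_P = 1, a_S = 0.
For each transient state i, a_i = sum_j P(i->j) * a_j:
  a_Q = 9/20*a_P + 1/10*a_Q + 1/10*a_R + 7/20*a_S
  a_R = 2/5*a_P + 1/4*a_Q + 1/10*a_R + 1/4*a_S

Substituting a_P = 1 and a_S = 0, rearrange to (I - Q) a = r where r[i] = P(i -> P):
  [9/10, -1/10] . (a_Q, a_R) = 9/20
  [-1/4, 9/10] . (a_Q, a_R) = 2/5

Solving yields:
  a_Q = 89/157
  a_R = 189/314

Starting state is Q, so the absorption probability is a_Q = 89/157.

Answer: 89/157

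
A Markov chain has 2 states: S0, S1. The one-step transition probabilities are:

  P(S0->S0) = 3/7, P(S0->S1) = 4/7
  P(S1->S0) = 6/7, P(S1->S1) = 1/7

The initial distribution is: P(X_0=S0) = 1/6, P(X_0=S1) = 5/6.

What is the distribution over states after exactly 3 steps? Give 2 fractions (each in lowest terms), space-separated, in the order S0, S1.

Answer: 435/686 251/686

Derivation:
Propagating the distribution step by step (d_{t+1} = d_t * P):
d_0 = (S0=1/6, S1=5/6)
  d_1[S0] = 1/6*3/7 + 5/6*6/7 = 11/14
  d_1[S1] = 1/6*4/7 + 5/6*1/7 = 3/14
d_1 = (S0=11/14, S1=3/14)
  d_2[S0] = 11/14*3/7 + 3/14*6/7 = 51/98
  d_2[S1] = 11/14*4/7 + 3/14*1/7 = 47/98
d_2 = (S0=51/98, S1=47/98)
  d_3[S0] = 51/98*3/7 + 47/98*6/7 = 435/686
  d_3[S1] = 51/98*4/7 + 47/98*1/7 = 251/686
d_3 = (S0=435/686, S1=251/686)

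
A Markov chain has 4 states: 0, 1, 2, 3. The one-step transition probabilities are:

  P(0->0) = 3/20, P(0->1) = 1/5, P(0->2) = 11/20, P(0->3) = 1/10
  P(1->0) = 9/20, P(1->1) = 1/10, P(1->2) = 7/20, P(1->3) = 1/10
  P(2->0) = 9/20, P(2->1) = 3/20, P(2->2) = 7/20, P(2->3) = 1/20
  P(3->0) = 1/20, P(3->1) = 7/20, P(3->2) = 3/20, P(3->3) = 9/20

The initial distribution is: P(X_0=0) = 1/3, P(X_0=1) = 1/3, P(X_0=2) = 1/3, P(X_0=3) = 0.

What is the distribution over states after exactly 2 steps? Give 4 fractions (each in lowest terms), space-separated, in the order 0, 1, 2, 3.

Answer: 187/600 53/300 121/300 13/120

Derivation:
Propagating the distribution step by step (d_{t+1} = d_t * P):
d_0 = (0=1/3, 1=1/3, 2=1/3, 3=0)
  d_1[0] = 1/3*3/20 + 1/3*9/20 + 1/3*9/20 + 0*1/20 = 7/20
  d_1[1] = 1/3*1/5 + 1/3*1/10 + 1/3*3/20 + 0*7/20 = 3/20
  d_1[2] = 1/3*11/20 + 1/3*7/20 + 1/3*7/20 + 0*3/20 = 5/12
  d_1[3] = 1/3*1/10 + 1/3*1/10 + 1/3*1/20 + 0*9/20 = 1/12
d_1 = (0=7/20, 1=3/20, 2=5/12, 3=1/12)
  d_2[0] = 7/20*3/20 + 3/20*9/20 + 5/12*9/20 + 1/12*1/20 = 187/600
  d_2[1] = 7/20*1/5 + 3/20*1/10 + 5/12*3/20 + 1/12*7/20 = 53/300
  d_2[2] = 7/20*11/20 + 3/20*7/20 + 5/12*7/20 + 1/12*3/20 = 121/300
  d_2[3] = 7/20*1/10 + 3/20*1/10 + 5/12*1/20 + 1/12*9/20 = 13/120
d_2 = (0=187/600, 1=53/300, 2=121/300, 3=13/120)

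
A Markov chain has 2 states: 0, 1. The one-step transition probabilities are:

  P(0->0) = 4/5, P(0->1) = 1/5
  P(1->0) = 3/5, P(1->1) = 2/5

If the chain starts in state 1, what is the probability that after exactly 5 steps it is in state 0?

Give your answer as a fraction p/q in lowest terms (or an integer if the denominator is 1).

Computing P^5 by repeated multiplication:
P^1 =
  0: [4/5, 1/5]
  1: [3/5, 2/5]
P^2 =
  0: [19/25, 6/25]
  1: [18/25, 7/25]
P^3 =
  0: [94/125, 31/125]
  1: [93/125, 32/125]
P^4 =
  0: [469/625, 156/625]
  1: [468/625, 157/625]
P^5 =
  0: [2344/3125, 781/3125]
  1: [2343/3125, 782/3125]

(P^5)[1 -> 0] = 2343/3125

Answer: 2343/3125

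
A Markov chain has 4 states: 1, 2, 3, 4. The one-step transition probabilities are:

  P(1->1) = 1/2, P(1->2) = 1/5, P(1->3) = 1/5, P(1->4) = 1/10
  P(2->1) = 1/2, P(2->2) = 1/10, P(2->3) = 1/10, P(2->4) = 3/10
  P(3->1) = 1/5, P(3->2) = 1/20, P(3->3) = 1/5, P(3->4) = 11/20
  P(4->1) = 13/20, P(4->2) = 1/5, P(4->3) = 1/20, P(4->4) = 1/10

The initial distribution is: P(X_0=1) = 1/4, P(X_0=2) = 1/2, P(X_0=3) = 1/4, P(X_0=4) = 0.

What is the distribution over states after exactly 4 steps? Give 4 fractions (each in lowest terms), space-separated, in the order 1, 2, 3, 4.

Answer: 61837/128000 51379/320000 19741/128000 16169/80000

Derivation:
Propagating the distribution step by step (d_{t+1} = d_t * P):
d_0 = (1=1/4, 2=1/2, 3=1/4, 4=0)
  d_1[1] = 1/4*1/2 + 1/2*1/2 + 1/4*1/5 + 0*13/20 = 17/40
  d_1[2] = 1/4*1/5 + 1/2*1/10 + 1/4*1/20 + 0*1/5 = 9/80
  d_1[3] = 1/4*1/5 + 1/2*1/10 + 1/4*1/5 + 0*1/20 = 3/20
  d_1[4] = 1/4*1/10 + 1/2*3/10 + 1/4*11/20 + 0*1/10 = 5/16
d_1 = (1=17/40, 2=9/80, 3=3/20, 4=5/16)
  d_2[1] = 17/40*1/2 + 9/80*1/2 + 3/20*1/5 + 5/16*13/20 = 803/1600
  d_2[2] = 17/40*1/5 + 9/80*1/10 + 3/20*1/20 + 5/16*1/5 = 133/800
  d_2[3] = 17/40*1/5 + 9/80*1/10 + 3/20*1/5 + 5/16*1/20 = 227/1600
  d_2[4] = 17/40*1/10 + 9/80*3/10 + 3/20*11/20 + 5/16*1/10 = 19/100
d_2 = (1=803/1600, 2=133/800, 3=227/1600, 4=19/100)
  d_3[1] = 803/1600*1/2 + 133/800*1/2 + 227/1600*1/5 + 19/100*13/20 = 311/640
  d_3[2] = 803/1600*1/5 + 133/800*1/10 + 227/1600*1/20 + 19/100*1/5 = 5187/32000
  d_3[3] = 803/1600*1/5 + 133/800*1/10 + 227/1600*1/5 + 19/100*1/20 = 1239/8000
  d_3[4] = 803/1600*1/10 + 133/800*3/10 + 227/1600*11/20 + 19/100*1/10 = 6307/32000
d_3 = (1=311/640, 2=5187/32000, 3=1239/8000, 4=6307/32000)
  d_4[1] = 311/640*1/2 + 5187/32000*1/2 + 1239/8000*1/5 + 6307/32000*13/20 = 61837/128000
  d_4[2] = 311/640*1/5 + 5187/32000*1/10 + 1239/8000*1/20 + 6307/32000*1/5 = 51379/320000
  d_4[3] = 311/640*1/5 + 5187/32000*1/10 + 1239/8000*1/5 + 6307/32000*1/20 = 19741/128000
  d_4[4] = 311/640*1/10 + 5187/32000*3/10 + 1239/8000*11/20 + 6307/32000*1/10 = 16169/80000
d_4 = (1=61837/128000, 2=51379/320000, 3=19741/128000, 4=16169/80000)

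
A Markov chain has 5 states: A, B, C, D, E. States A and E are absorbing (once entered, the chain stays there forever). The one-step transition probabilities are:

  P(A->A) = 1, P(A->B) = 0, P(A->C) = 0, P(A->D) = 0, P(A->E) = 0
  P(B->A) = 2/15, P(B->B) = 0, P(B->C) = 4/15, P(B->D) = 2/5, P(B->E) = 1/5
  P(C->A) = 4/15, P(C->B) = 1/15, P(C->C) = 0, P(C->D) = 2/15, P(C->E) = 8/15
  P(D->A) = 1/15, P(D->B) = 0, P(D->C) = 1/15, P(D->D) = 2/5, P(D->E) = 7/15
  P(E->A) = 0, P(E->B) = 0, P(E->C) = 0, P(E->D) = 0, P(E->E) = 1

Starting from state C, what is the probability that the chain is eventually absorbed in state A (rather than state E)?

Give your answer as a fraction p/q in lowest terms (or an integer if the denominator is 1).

Let a_i = P(absorbed in A | start in state i).
Boundary conditions: a_A = 1, a_E = 0.
For each transient state i, a_i = sum_j P(i->j) * a_j:
  a_B = 2/15*a_A + 0*a_B + 4/15*a_C + 2/5*a_D + 1/5*a_E
  a_C = 4/15*a_A + 1/15*a_B + 0*a_C + 2/15*a_D + 8/15*a_E
  a_D = 1/15*a_A + 0*a_B + 1/15*a_C + 2/5*a_D + 7/15*a_E

Substituting a_A = 1 and a_E = 0, rearrange to (I - Q) a = r where r[i] = P(i -> A):
  [1, -4/15, -2/5] . (a_B, a_C, a_D) = 2/15
  [-1/15, 1, -2/15] . (a_B, a_C, a_D) = 4/15
  [0, -1/15, 3/5] . (a_B, a_C, a_D) = 1/15

Solving yields:
  a_B = 76/279
  a_C = 66/217
  a_D = 283/1953

Starting state is C, so the absorption probability is a_C = 66/217.

Answer: 66/217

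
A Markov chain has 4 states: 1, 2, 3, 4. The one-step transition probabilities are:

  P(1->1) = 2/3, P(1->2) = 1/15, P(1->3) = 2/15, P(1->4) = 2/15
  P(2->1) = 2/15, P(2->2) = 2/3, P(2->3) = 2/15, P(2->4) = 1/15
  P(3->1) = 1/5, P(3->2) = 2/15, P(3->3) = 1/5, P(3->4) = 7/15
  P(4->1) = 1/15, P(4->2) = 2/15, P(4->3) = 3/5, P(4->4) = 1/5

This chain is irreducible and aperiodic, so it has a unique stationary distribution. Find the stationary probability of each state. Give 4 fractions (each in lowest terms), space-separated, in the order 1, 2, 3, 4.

The stationary distribution satisfies pi = pi * P, i.e.:
  pi_1 = 2/3*pi_1 + 2/15*pi_2 + 1/5*pi_3 + 1/15*pi_4
  pi_2 = 1/15*pi_1 + 2/3*pi_2 + 2/15*pi_3 + 2/15*pi_4
  pi_3 = 2/15*pi_1 + 2/15*pi_2 + 1/5*pi_3 + 3/5*pi_4
  pi_4 = 2/15*pi_1 + 1/15*pi_2 + 7/15*pi_3 + 1/5*pi_4
with normalization: pi_1 + pi_2 + pi_3 + pi_4 = 1.

Using the first 3 balance equations plus normalization, the linear system A*pi = b is:
  [-1/3, 2/15, 1/5, 1/15] . pi = 0
  [1/15, -1/3, 2/15, 2/15] . pi = 0
  [2/15, 2/15, -4/5, 3/5] . pi = 0
  [1, 1, 1, 1] . pi = 1

Solving yields:
  pi_1 = 41/141
  pi_2 = 241/987
  pi_3 = 247/987
  pi_4 = 212/987

Verification (pi * P):
  41/141*2/3 + 241/987*2/15 + 247/987*1/5 + 212/987*1/15 = 41/141 = pi_1  (ok)
  41/141*1/15 + 241/987*2/3 + 247/987*2/15 + 212/987*2/15 = 241/987 = pi_2  (ok)
  41/141*2/15 + 241/987*2/15 + 247/987*1/5 + 212/987*3/5 = 247/987 = pi_3  (ok)
  41/141*2/15 + 241/987*1/15 + 247/987*7/15 + 212/987*1/5 = 212/987 = pi_4  (ok)

Answer: 41/141 241/987 247/987 212/987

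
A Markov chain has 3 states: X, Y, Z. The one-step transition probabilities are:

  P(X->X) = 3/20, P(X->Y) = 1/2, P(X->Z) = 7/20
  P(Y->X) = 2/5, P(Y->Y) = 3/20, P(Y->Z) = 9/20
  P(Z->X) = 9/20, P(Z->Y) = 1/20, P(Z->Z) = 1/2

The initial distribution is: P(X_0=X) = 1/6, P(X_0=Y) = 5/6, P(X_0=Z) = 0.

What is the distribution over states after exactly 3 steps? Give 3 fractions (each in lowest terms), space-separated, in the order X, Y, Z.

Answer: 16261/48000 10687/48000 5263/12000

Derivation:
Propagating the distribution step by step (d_{t+1} = d_t * P):
d_0 = (X=1/6, Y=5/6, Z=0)
  d_1[X] = 1/6*3/20 + 5/6*2/5 + 0*9/20 = 43/120
  d_1[Y] = 1/6*1/2 + 5/6*3/20 + 0*1/20 = 5/24
  d_1[Z] = 1/6*7/20 + 5/6*9/20 + 0*1/2 = 13/30
d_1 = (X=43/120, Y=5/24, Z=13/30)
  d_2[X] = 43/120*3/20 + 5/24*2/5 + 13/30*9/20 = 797/2400
  d_2[Y] = 43/120*1/2 + 5/24*3/20 + 13/30*1/20 = 557/2400
  d_2[Z] = 43/120*7/20 + 5/24*9/20 + 13/30*1/2 = 523/1200
d_2 = (X=797/2400, Y=557/2400, Z=523/1200)
  d_3[X] = 797/2400*3/20 + 557/2400*2/5 + 523/1200*9/20 = 16261/48000
  d_3[Y] = 797/2400*1/2 + 557/2400*3/20 + 523/1200*1/20 = 10687/48000
  d_3[Z] = 797/2400*7/20 + 557/2400*9/20 + 523/1200*1/2 = 5263/12000
d_3 = (X=16261/48000, Y=10687/48000, Z=5263/12000)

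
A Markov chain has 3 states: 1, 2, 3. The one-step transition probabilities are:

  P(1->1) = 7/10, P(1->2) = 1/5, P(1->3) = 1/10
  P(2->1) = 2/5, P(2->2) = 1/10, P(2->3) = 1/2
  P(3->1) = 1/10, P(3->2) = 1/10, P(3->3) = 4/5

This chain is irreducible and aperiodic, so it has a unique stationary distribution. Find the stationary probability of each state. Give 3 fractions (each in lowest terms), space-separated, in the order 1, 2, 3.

The stationary distribution satisfies pi = pi * P, i.e.:
  pi_1 = 7/10*pi_1 + 2/5*pi_2 + 1/10*pi_3
  pi_2 = 1/5*pi_1 + 1/10*pi_2 + 1/10*pi_3
  pi_3 = 1/10*pi_1 + 1/2*pi_2 + 4/5*pi_3
with normalization: pi_1 + pi_2 + pi_3 = 1.

Using the first 2 balance equations plus normalization, the linear system A*pi = b is:
  [-3/10, 2/5, 1/10] . pi = 0
  [1/5, -9/10, 1/10] . pi = 0
  [1, 1, 1] . pi = 1

Solving yields:
  pi_1 = 13/37
  pi_2 = 5/37
  pi_3 = 19/37

Verification (pi * P):
  13/37*7/10 + 5/37*2/5 + 19/37*1/10 = 13/37 = pi_1  (ok)
  13/37*1/5 + 5/37*1/10 + 19/37*1/10 = 5/37 = pi_2  (ok)
  13/37*1/10 + 5/37*1/2 + 19/37*4/5 = 19/37 = pi_3  (ok)

Answer: 13/37 5/37 19/37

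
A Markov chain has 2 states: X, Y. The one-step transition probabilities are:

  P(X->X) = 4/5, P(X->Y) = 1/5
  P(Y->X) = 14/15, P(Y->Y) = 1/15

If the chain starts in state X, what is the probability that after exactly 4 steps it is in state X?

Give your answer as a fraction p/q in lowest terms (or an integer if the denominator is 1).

Computing P^4 by repeated multiplication:
P^1 =
  X: [4/5, 1/5]
  Y: [14/15, 1/15]
P^2 =
  X: [62/75, 13/75]
  Y: [182/225, 43/225]
P^3 =
  X: [926/1125, 199/1125]
  Y: [2786/3375, 589/3375]
P^4 =
  X: [13898/16875, 2977/16875]
  Y: [41678/50625, 8947/50625]

(P^4)[X -> X] = 13898/16875

Answer: 13898/16875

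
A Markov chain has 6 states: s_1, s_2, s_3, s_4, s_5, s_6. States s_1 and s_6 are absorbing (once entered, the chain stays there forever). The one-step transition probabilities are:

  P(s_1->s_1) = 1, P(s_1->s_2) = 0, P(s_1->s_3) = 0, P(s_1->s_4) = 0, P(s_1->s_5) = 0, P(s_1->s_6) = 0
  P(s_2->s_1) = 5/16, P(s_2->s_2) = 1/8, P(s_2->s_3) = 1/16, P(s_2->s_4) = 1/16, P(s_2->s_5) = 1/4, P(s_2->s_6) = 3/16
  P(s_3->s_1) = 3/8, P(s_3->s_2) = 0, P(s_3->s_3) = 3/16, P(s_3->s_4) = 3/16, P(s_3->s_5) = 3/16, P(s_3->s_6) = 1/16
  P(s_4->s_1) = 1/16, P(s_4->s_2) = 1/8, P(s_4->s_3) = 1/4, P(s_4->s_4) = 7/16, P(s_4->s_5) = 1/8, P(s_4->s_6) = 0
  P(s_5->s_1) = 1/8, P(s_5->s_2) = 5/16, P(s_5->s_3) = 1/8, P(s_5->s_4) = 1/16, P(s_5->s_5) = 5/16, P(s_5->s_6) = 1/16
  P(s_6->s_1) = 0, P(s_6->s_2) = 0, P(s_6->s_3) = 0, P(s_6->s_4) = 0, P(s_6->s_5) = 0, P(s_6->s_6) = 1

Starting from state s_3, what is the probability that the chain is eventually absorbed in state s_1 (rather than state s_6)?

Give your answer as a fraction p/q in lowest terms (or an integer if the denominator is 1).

Let a_i = P(absorbed in s_1 | start in state i).
Boundary conditions: a_s_1 = 1, a_s_6 = 0.
For each transient state i, a_i = sum_j P(i->j) * a_j:
  a_s_2 = 5/16*a_s_1 + 1/8*a_s_2 + 1/16*a_s_3 + 1/16*a_s_4 + 1/4*a_s_5 + 3/16*a_s_6
  a_s_3 = 3/8*a_s_1 + 0*a_s_2 + 3/16*a_s_3 + 3/16*a_s_4 + 3/16*a_s_5 + 1/16*a_s_6
  a_s_4 = 1/16*a_s_1 + 1/8*a_s_2 + 1/4*a_s_3 + 7/16*a_s_4 + 1/8*a_s_5 + 0*a_s_6
  a_s_5 = 1/8*a_s_1 + 5/16*a_s_2 + 1/8*a_s_3 + 1/16*a_s_4 + 5/16*a_s_5 + 1/16*a_s_6

Substituting a_s_1 = 1 and a_s_6 = 0, rearrange to (I - Q) a = r where r[i] = P(i -> s_1):
  [7/8, -1/16, -1/16, -1/4] . (a_s_2, a_s_3, a_s_4, a_s_5) = 5/16
  [0, 13/16, -3/16, -3/16] . (a_s_2, a_s_3, a_s_4, a_s_5) = 3/8
  [-1/8, -1/4, 9/16, -1/8] . (a_s_2, a_s_3, a_s_4, a_s_5) = 1/16
  [-5/16, -1/8, -1/16, 11/16] . (a_s_2, a_s_3, a_s_4, a_s_5) = 1/8

Solving yields:
  a_s_2 = 7884/11761
  a_s_3 = 9432/11761
  a_s_4 = 9087/11761
  a_s_5 = 8263/11761

Starting state is s_3, so the absorption probability is a_s_3 = 9432/11761.

Answer: 9432/11761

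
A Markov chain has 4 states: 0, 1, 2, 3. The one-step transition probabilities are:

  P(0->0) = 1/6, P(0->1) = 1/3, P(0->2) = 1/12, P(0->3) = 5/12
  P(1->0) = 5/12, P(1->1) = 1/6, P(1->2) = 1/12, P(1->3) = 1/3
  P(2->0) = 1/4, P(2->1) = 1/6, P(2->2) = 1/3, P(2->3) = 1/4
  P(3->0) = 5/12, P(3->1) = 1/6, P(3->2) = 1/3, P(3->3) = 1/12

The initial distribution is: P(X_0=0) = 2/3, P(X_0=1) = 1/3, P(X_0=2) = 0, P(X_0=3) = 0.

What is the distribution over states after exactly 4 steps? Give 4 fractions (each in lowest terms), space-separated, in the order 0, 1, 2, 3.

Answer: 713/2304 2243/10368 1403/6912 703/2592

Derivation:
Propagating the distribution step by step (d_{t+1} = d_t * P):
d_0 = (0=2/3, 1=1/3, 2=0, 3=0)
  d_1[0] = 2/3*1/6 + 1/3*5/12 + 0*1/4 + 0*5/12 = 1/4
  d_1[1] = 2/3*1/3 + 1/3*1/6 + 0*1/6 + 0*1/6 = 5/18
  d_1[2] = 2/3*1/12 + 1/3*1/12 + 0*1/3 + 0*1/3 = 1/12
  d_1[3] = 2/3*5/12 + 1/3*1/3 + 0*1/4 + 0*1/12 = 7/18
d_1 = (0=1/4, 1=5/18, 2=1/12, 3=7/18)
  d_2[0] = 1/4*1/6 + 5/18*5/12 + 1/12*1/4 + 7/18*5/12 = 49/144
  d_2[1] = 1/4*1/3 + 5/18*1/6 + 1/12*1/6 + 7/18*1/6 = 5/24
  d_2[2] = 1/4*1/12 + 5/18*1/12 + 1/12*1/3 + 7/18*1/3 = 29/144
  d_2[3] = 1/4*5/12 + 5/18*1/3 + 1/12*1/4 + 7/18*1/12 = 1/4
d_2 = (0=49/144, 1=5/24, 2=29/144, 3=1/4)
  d_3[0] = 49/144*1/6 + 5/24*5/12 + 29/144*1/4 + 1/4*5/12 = 515/1728
  d_3[1] = 49/144*1/3 + 5/24*1/6 + 29/144*1/6 + 1/4*1/6 = 193/864
  d_3[2] = 49/144*1/12 + 5/24*1/12 + 29/144*1/3 + 1/4*1/3 = 113/576
  d_3[3] = 49/144*5/12 + 5/24*1/3 + 29/144*1/4 + 1/4*1/12 = 61/216
d_3 = (0=515/1728, 1=193/864, 2=113/576, 3=61/216)
  d_4[0] = 515/1728*1/6 + 193/864*5/12 + 113/576*1/4 + 61/216*5/12 = 713/2304
  d_4[1] = 515/1728*1/3 + 193/864*1/6 + 113/576*1/6 + 61/216*1/6 = 2243/10368
  d_4[2] = 515/1728*1/12 + 193/864*1/12 + 113/576*1/3 + 61/216*1/3 = 1403/6912
  d_4[3] = 515/1728*5/12 + 193/864*1/3 + 113/576*1/4 + 61/216*1/12 = 703/2592
d_4 = (0=713/2304, 1=2243/10368, 2=1403/6912, 3=703/2592)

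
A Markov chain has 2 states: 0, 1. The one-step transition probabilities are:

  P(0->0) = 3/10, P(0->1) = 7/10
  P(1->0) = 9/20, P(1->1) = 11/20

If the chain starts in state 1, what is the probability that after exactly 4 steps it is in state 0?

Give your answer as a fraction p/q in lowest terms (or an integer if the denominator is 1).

Answer: 62577/160000

Derivation:
Computing P^4 by repeated multiplication:
P^1 =
  0: [3/10, 7/10]
  1: [9/20, 11/20]
P^2 =
  0: [81/200, 119/200]
  1: [153/400, 247/400]
P^3 =
  0: [1557/4000, 2443/4000]
  1: [3141/8000, 4859/8000]
P^4 =
  0: [31329/80000, 48671/80000]
  1: [62577/160000, 97423/160000]

(P^4)[1 -> 0] = 62577/160000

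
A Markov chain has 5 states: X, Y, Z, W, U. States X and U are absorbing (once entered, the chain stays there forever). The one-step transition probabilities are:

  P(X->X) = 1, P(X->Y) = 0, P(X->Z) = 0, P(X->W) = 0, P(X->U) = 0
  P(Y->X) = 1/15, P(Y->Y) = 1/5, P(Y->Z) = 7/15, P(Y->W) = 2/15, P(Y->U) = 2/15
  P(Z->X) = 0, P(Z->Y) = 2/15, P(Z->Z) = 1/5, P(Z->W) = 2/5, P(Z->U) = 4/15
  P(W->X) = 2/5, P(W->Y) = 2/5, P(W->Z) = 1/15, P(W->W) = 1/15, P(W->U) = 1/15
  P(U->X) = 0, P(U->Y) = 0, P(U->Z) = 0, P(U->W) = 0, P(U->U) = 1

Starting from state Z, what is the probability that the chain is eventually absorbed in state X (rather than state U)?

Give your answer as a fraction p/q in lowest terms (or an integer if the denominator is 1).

Answer: 130/337

Derivation:
Let a_i = P(absorbed in X | start in state i).
Boundary conditions: a_X = 1, a_U = 0.
For each transient state i, a_i = sum_j P(i->j) * a_j:
  a_Y = 1/15*a_X + 1/5*a_Y + 7/15*a_Z + 2/15*a_W + 2/15*a_U
  a_Z = 0*a_X + 2/15*a_Y + 1/5*a_Z + 2/5*a_W + 4/15*a_U
  a_W = 2/5*a_X + 2/5*a_Y + 1/15*a_Z + 1/15*a_W + 1/15*a_U

Substituting a_X = 1 and a_U = 0, rearrange to (I - Q) a = r where r[i] = P(i -> X):
  [4/5, -7/15, -2/15] . (a_Y, a_Z, a_W) = 1/15
  [-2/15, 4/5, -2/5] . (a_Y, a_Z, a_W) = 0
  [-2/5, -1/15, 14/15] . (a_Y, a_Z, a_W) = 2/5

Solving yields:
  a_Y = 279/674
  a_Z = 130/337
  a_W = 427/674

Starting state is Z, so the absorption probability is a_Z = 130/337.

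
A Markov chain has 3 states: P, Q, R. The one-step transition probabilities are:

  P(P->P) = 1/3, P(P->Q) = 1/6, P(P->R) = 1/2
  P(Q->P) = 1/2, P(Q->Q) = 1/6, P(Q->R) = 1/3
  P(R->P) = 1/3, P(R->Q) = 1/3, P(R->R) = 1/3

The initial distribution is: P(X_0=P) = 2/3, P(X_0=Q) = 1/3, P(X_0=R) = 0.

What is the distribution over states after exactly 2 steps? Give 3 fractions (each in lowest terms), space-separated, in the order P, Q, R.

Answer: 13/36 13/54 43/108

Derivation:
Propagating the distribution step by step (d_{t+1} = d_t * P):
d_0 = (P=2/3, Q=1/3, R=0)
  d_1[P] = 2/3*1/3 + 1/3*1/2 + 0*1/3 = 7/18
  d_1[Q] = 2/3*1/6 + 1/3*1/6 + 0*1/3 = 1/6
  d_1[R] = 2/3*1/2 + 1/3*1/3 + 0*1/3 = 4/9
d_1 = (P=7/18, Q=1/6, R=4/9)
  d_2[P] = 7/18*1/3 + 1/6*1/2 + 4/9*1/3 = 13/36
  d_2[Q] = 7/18*1/6 + 1/6*1/6 + 4/9*1/3 = 13/54
  d_2[R] = 7/18*1/2 + 1/6*1/3 + 4/9*1/3 = 43/108
d_2 = (P=13/36, Q=13/54, R=43/108)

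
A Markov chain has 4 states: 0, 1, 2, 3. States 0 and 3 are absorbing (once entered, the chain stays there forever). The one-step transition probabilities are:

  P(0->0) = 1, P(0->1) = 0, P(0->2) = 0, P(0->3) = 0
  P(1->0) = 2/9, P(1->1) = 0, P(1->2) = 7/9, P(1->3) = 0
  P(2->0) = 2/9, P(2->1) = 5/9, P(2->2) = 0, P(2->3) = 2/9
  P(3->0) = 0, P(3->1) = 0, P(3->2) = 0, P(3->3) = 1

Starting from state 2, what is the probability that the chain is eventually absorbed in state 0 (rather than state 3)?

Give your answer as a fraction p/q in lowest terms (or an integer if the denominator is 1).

Let a_i = P(absorbed in 0 | start in state i).
Boundary conditions: a_0 = 1, a_3 = 0.
For each transient state i, a_i = sum_j P(i->j) * a_j:
  a_1 = 2/9*a_0 + 0*a_1 + 7/9*a_2 + 0*a_3
  a_2 = 2/9*a_0 + 5/9*a_1 + 0*a_2 + 2/9*a_3

Substituting a_0 = 1 and a_3 = 0, rearrange to (I - Q) a = r where r[i] = P(i -> 0):
  [1, -7/9] . (a_1, a_2) = 2/9
  [-5/9, 1] . (a_1, a_2) = 2/9

Solving yields:
  a_1 = 16/23
  a_2 = 14/23

Starting state is 2, so the absorption probability is a_2 = 14/23.

Answer: 14/23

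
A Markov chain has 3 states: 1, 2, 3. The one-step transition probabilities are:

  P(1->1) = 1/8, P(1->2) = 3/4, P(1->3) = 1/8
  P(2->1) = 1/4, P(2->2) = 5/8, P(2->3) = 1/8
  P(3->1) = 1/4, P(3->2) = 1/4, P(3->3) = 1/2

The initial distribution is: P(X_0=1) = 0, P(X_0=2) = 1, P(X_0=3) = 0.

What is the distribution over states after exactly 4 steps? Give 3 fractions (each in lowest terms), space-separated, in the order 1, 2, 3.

Propagating the distribution step by step (d_{t+1} = d_t * P):
d_0 = (1=0, 2=1, 3=0)
  d_1[1] = 0*1/8 + 1*1/4 + 0*1/4 = 1/4
  d_1[2] = 0*3/4 + 1*5/8 + 0*1/4 = 5/8
  d_1[3] = 0*1/8 + 1*1/8 + 0*1/2 = 1/8
d_1 = (1=1/4, 2=5/8, 3=1/8)
  d_2[1] = 1/4*1/8 + 5/8*1/4 + 1/8*1/4 = 7/32
  d_2[2] = 1/4*3/4 + 5/8*5/8 + 1/8*1/4 = 39/64
  d_2[3] = 1/4*1/8 + 5/8*1/8 + 1/8*1/2 = 11/64
d_2 = (1=7/32, 2=39/64, 3=11/64)
  d_3[1] = 7/32*1/8 + 39/64*1/4 + 11/64*1/4 = 57/256
  d_3[2] = 7/32*3/4 + 39/64*5/8 + 11/64*1/4 = 301/512
  d_3[3] = 7/32*1/8 + 39/64*1/8 + 11/64*1/2 = 97/512
d_3 = (1=57/256, 2=301/512, 3=97/512)
  d_4[1] = 57/256*1/8 + 301/512*1/4 + 97/512*1/4 = 455/2048
  d_4[2] = 57/256*3/4 + 301/512*5/8 + 97/512*1/4 = 2383/4096
  d_4[3] = 57/256*1/8 + 301/512*1/8 + 97/512*1/2 = 803/4096
d_4 = (1=455/2048, 2=2383/4096, 3=803/4096)

Answer: 455/2048 2383/4096 803/4096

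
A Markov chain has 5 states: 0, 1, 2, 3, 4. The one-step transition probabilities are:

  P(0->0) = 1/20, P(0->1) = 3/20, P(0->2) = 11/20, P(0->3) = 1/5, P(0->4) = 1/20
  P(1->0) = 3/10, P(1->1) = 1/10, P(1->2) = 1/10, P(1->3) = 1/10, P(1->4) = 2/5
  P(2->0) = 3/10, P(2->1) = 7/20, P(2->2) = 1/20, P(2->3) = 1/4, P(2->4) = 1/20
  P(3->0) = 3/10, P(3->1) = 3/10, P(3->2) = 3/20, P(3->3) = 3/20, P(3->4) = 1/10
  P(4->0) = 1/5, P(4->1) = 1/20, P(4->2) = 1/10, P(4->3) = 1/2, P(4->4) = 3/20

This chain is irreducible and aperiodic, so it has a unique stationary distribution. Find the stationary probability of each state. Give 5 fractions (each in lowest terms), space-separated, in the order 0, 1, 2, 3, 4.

Answer: 30292/132653 26480/132653 27023/132653 29549/132653 19309/132653

Derivation:
The stationary distribution satisfies pi = pi * P, i.e.:
  pi_0 = 1/20*pi_0 + 3/10*pi_1 + 3/10*pi_2 + 3/10*pi_3 + 1/5*pi_4
  pi_1 = 3/20*pi_0 + 1/10*pi_1 + 7/20*pi_2 + 3/10*pi_3 + 1/20*pi_4
  pi_2 = 11/20*pi_0 + 1/10*pi_1 + 1/20*pi_2 + 3/20*pi_3 + 1/10*pi_4
  pi_3 = 1/5*pi_0 + 1/10*pi_1 + 1/4*pi_2 + 3/20*pi_3 + 1/2*pi_4
  pi_4 = 1/20*pi_0 + 2/5*pi_1 + 1/20*pi_2 + 1/10*pi_3 + 3/20*pi_4
with normalization: pi_0 + pi_1 + pi_2 + pi_3 + pi_4 = 1.

Using the first 4 balance equations plus normalization, the linear system A*pi = b is:
  [-19/20, 3/10, 3/10, 3/10, 1/5] . pi = 0
  [3/20, -9/10, 7/20, 3/10, 1/20] . pi = 0
  [11/20, 1/10, -19/20, 3/20, 1/10] . pi = 0
  [1/5, 1/10, 1/4, -17/20, 1/2] . pi = 0
  [1, 1, 1, 1, 1] . pi = 1

Solving yields:
  pi_0 = 30292/132653
  pi_1 = 26480/132653
  pi_2 = 27023/132653
  pi_3 = 29549/132653
  pi_4 = 19309/132653

Verification (pi * P):
  30292/132653*1/20 + 26480/132653*3/10 + 27023/132653*3/10 + 29549/132653*3/10 + 19309/132653*1/5 = 30292/132653 = pi_0  (ok)
  30292/132653*3/20 + 26480/132653*1/10 + 27023/132653*7/20 + 29549/132653*3/10 + 19309/132653*1/20 = 26480/132653 = pi_1  (ok)
  30292/132653*11/20 + 26480/132653*1/10 + 27023/132653*1/20 + 29549/132653*3/20 + 19309/132653*1/10 = 27023/132653 = pi_2  (ok)
  30292/132653*1/5 + 26480/132653*1/10 + 27023/132653*1/4 + 29549/132653*3/20 + 19309/132653*1/2 = 29549/132653 = pi_3  (ok)
  30292/132653*1/20 + 26480/132653*2/5 + 27023/132653*1/20 + 29549/132653*1/10 + 19309/132653*3/20 = 19309/132653 = pi_4  (ok)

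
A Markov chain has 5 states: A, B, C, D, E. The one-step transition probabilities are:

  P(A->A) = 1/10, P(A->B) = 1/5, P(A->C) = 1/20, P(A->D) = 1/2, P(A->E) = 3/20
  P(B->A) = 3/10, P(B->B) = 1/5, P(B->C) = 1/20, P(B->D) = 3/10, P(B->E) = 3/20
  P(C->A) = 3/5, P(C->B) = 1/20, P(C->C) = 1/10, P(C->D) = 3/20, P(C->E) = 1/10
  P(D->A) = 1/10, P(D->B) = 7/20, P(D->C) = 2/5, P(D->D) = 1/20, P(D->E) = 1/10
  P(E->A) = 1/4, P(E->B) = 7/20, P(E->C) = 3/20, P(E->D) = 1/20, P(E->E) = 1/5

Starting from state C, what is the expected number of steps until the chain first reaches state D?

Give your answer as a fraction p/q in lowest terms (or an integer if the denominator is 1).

Let h_i = expected steps to first reach D from state i.
Boundary: h_D = 0.
First-step equations for the other states:
  h_A = 1 + 1/10*h_A + 1/5*h_B + 1/20*h_C + 1/2*h_D + 3/20*h_E
  h_B = 1 + 3/10*h_A + 1/5*h_B + 1/20*h_C + 3/10*h_D + 3/20*h_E
  h_C = 1 + 3/5*h_A + 1/20*h_B + 1/10*h_C + 3/20*h_D + 1/10*h_E
  h_E = 1 + 1/4*h_A + 7/20*h_B + 3/20*h_C + 1/20*h_D + 1/5*h_E

Substituting h_D = 0 and rearranging gives the linear system (I - Q) h = 1:
  [9/10, -1/5, -1/20, -3/20] . (h_A, h_B, h_C, h_E) = 1
  [-3/10, 4/5, -1/20, -3/20] . (h_A, h_B, h_C, h_E) = 1
  [-3/5, -1/20, 9/10, -1/10] . (h_A, h_B, h_C, h_E) = 1
  [-1/4, -7/20, -3/20, 4/5] . (h_A, h_B, h_C, h_E) = 1

Solving yields:
  h_A = 3630/1321
  h_B = 4356/1321
  h_C = 4750/1321
  h_E = 5582/1321

Starting state is C, so the expected hitting time is h_C = 4750/1321.

Answer: 4750/1321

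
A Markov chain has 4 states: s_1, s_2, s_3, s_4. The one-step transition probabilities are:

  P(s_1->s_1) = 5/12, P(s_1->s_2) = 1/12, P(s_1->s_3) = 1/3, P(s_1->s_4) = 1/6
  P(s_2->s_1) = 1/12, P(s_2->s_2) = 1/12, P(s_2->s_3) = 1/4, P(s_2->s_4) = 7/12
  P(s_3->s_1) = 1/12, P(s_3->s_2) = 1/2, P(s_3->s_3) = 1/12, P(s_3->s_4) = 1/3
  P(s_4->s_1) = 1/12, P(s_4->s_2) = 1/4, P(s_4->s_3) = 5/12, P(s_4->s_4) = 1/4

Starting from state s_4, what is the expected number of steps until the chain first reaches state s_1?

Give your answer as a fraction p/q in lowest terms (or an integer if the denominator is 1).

Let h_i = expected steps to first reach s_1 from state i.
Boundary: h_s_1 = 0.
First-step equations for the other states:
  h_s_2 = 1 + 1/12*h_s_1 + 1/12*h_s_2 + 1/4*h_s_3 + 7/12*h_s_4
  h_s_3 = 1 + 1/12*h_s_1 + 1/2*h_s_2 + 1/12*h_s_3 + 1/3*h_s_4
  h_s_4 = 1 + 1/12*h_s_1 + 1/4*h_s_2 + 5/12*h_s_3 + 1/4*h_s_4

Substituting h_s_1 = 0 and rearranging gives the linear system (I - Q) h = 1:
  [11/12, -1/4, -7/12] . (h_s_2, h_s_3, h_s_4) = 1
  [-1/2, 11/12, -1/3] . (h_s_2, h_s_3, h_s_4) = 1
  [-1/4, -5/12, 3/4] . (h_s_2, h_s_3, h_s_4) = 1

Solving yields:
  h_s_2 = 12
  h_s_3 = 12
  h_s_4 = 12

Starting state is s_4, so the expected hitting time is h_s_4 = 12.

Answer: 12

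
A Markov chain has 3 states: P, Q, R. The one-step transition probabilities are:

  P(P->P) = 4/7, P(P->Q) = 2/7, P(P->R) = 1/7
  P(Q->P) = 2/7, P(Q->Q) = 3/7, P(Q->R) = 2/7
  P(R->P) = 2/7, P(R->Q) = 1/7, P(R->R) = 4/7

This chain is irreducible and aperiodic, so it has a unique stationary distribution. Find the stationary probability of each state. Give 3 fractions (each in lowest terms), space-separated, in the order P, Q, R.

The stationary distribution satisfies pi = pi * P, i.e.:
  pi_P = 4/7*pi_P + 2/7*pi_Q + 2/7*pi_R
  pi_Q = 2/7*pi_P + 3/7*pi_Q + 1/7*pi_R
  pi_R = 1/7*pi_P + 2/7*pi_Q + 4/7*pi_R
with normalization: pi_P + pi_Q + pi_R = 1.

Using the first 2 balance equations plus normalization, the linear system A*pi = b is:
  [-3/7, 2/7, 2/7] . pi = 0
  [2/7, -4/7, 1/7] . pi = 0
  [1, 1, 1] . pi = 1

Solving yields:
  pi_P = 2/5
  pi_Q = 7/25
  pi_R = 8/25

Verification (pi * P):
  2/5*4/7 + 7/25*2/7 + 8/25*2/7 = 2/5 = pi_P  (ok)
  2/5*2/7 + 7/25*3/7 + 8/25*1/7 = 7/25 = pi_Q  (ok)
  2/5*1/7 + 7/25*2/7 + 8/25*4/7 = 8/25 = pi_R  (ok)

Answer: 2/5 7/25 8/25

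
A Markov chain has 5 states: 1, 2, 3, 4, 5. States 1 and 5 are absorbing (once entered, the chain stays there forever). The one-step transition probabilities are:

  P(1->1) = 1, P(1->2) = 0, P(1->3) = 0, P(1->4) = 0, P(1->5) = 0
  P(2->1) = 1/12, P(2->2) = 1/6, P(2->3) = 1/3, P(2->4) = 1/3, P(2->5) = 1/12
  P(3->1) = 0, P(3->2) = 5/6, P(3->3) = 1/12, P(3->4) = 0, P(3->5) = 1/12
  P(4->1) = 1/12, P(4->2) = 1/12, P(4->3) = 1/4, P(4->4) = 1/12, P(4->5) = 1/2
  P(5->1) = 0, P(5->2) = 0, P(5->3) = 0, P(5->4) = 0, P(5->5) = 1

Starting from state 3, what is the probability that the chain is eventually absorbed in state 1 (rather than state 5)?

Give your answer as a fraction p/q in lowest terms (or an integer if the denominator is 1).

Answer: 25/101

Derivation:
Let a_i = P(absorbed in 1 | start in state i).
Boundary conditions: a_1 = 1, a_5 = 0.
For each transient state i, a_i = sum_j P(i->j) * a_j:
  a_2 = 1/12*a_1 + 1/6*a_2 + 1/3*a_3 + 1/3*a_4 + 1/12*a_5
  a_3 = 0*a_1 + 5/6*a_2 + 1/12*a_3 + 0*a_4 + 1/12*a_5
  a_4 = 1/12*a_1 + 1/12*a_2 + 1/4*a_3 + 1/12*a_4 + 1/2*a_5

Substituting a_1 = 1 and a_5 = 0, rearrange to (I - Q) a = r where r[i] = P(i -> 1):
  [5/6, -1/3, -1/3] . (a_2, a_3, a_4) = 1/12
  [-5/6, 11/12, 0] . (a_2, a_3, a_4) = 0
  [-1/12, -1/4, 11/12] . (a_2, a_3, a_4) = 1/12

Solving yields:
  a_2 = 55/202
  a_3 = 25/101
  a_4 = 37/202

Starting state is 3, so the absorption probability is a_3 = 25/101.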